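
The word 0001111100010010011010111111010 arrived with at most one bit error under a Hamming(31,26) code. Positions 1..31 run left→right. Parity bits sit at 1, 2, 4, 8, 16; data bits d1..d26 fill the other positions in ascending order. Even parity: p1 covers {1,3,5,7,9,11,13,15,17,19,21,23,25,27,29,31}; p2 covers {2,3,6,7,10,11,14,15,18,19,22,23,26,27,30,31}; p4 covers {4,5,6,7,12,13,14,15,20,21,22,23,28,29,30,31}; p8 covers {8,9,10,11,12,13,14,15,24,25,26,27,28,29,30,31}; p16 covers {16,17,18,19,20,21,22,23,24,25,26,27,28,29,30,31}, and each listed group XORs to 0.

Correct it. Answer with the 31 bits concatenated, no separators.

s1 (pos 1,3,5,7,9,11,13,15,17,19,21,23,25,27,29,31): 0⊕0⊕1⊕1⊕0⊕0⊕0⊕1⊕0⊕1⊕1⊕1⊕1⊕1⊕0⊕0 = 0
s2 (pos 2,3,6,7,10,11,14,15,18,19,22,23,26,27,30,31): 0⊕0⊕1⊕1⊕0⊕0⊕0⊕1⊕1⊕1⊕0⊕1⊕1⊕1⊕1⊕0 = 1
s4 (pos 4,5,6,7,12,13,14,15,20,21,22,23,28,29,30,31): 1⊕1⊕1⊕1⊕1⊕0⊕0⊕1⊕0⊕1⊕0⊕1⊕1⊕0⊕1⊕0 = 0
s8 (pos 8,9,10,11,12,13,14,15,24,25,26,27,28,29,30,31): 1⊕0⊕0⊕0⊕1⊕0⊕0⊕1⊕1⊕1⊕1⊕1⊕1⊕0⊕1⊕0 = 1
s16 (pos 16,17,18,19,20,21,22,23,24,25,26,27,28,29,30,31): 0⊕0⊕1⊕1⊕0⊕1⊕0⊕1⊕1⊕1⊕1⊕1⊕1⊕0⊕1⊕0 = 0
Syndrome s16…s1 = 01010 → error at position 10.
Flip position 10: 0001111100010010011010111111010 → 0001111101010010011010111111010

0001111101010010011010111111010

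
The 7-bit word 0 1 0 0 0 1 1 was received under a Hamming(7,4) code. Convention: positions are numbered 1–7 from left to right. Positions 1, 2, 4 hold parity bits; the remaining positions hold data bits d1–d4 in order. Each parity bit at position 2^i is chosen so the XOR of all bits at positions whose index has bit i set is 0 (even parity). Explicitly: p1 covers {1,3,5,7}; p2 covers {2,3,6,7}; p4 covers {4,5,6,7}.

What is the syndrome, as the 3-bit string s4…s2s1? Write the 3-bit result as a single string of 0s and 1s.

011

s1 (pos 1,3,5,7): 0⊕0⊕0⊕1 = 1
s2 (pos 2,3,6,7): 1⊕0⊕1⊕1 = 1
s4 (pos 4,5,6,7): 0⊕0⊕1⊕1 = 0
Syndrome s4…s1 = 011 → error at position 3.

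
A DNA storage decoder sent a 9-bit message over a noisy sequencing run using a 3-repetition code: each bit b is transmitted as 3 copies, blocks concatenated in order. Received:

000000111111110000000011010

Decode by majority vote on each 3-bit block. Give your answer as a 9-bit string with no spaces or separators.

Block 1 (000): 0 ones → 0
Block 2 (000): 0 ones → 0
Block 3 (111): 3 ones → 1
Block 4 (111): 3 ones → 1
Block 5 (110): 2 ones → 1
Block 6 (000): 0 ones → 0
Block 7 (000): 0 ones → 0
Block 8 (011): 2 ones → 1
Block 9 (010): 1 one → 0

001110010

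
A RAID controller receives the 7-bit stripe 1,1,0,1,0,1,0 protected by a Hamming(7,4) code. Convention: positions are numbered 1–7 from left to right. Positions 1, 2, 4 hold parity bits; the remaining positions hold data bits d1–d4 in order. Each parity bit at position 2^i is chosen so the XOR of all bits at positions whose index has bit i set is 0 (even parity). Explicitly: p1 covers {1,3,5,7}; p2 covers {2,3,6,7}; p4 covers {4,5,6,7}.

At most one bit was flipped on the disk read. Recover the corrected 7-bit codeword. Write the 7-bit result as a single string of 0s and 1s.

s1 (pos 1,3,5,7): 1⊕0⊕0⊕0 = 1
s2 (pos 2,3,6,7): 1⊕0⊕1⊕0 = 0
s4 (pos 4,5,6,7): 1⊕0⊕1⊕0 = 0
Syndrome s4…s1 = 001 → error at position 1.
Flip position 1: 1101010 → 0101010

0101010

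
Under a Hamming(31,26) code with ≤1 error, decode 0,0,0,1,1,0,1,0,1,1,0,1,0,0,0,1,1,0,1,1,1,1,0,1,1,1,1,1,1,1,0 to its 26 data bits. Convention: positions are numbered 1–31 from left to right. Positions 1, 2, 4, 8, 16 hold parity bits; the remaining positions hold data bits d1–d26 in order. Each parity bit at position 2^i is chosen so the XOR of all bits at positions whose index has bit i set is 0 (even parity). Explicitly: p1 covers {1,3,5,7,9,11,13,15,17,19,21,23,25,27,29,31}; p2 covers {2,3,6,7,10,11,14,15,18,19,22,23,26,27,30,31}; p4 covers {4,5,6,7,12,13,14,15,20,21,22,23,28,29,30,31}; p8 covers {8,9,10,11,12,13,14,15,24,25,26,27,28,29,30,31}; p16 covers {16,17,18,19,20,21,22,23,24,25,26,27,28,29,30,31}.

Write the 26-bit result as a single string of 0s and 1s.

s1 (pos 1,3,5,7,9,11,13,15,17,19,21,23,25,27,29,31): 0⊕0⊕1⊕1⊕1⊕0⊕0⊕0⊕1⊕1⊕1⊕0⊕1⊕1⊕1⊕0 = 1
s2 (pos 2,3,6,7,10,11,14,15,18,19,22,23,26,27,30,31): 0⊕0⊕0⊕1⊕1⊕0⊕0⊕0⊕0⊕1⊕1⊕0⊕1⊕1⊕1⊕0 = 1
s4 (pos 4,5,6,7,12,13,14,15,20,21,22,23,28,29,30,31): 1⊕1⊕0⊕1⊕1⊕0⊕0⊕0⊕1⊕1⊕1⊕0⊕1⊕1⊕1⊕0 = 0
s8 (pos 8,9,10,11,12,13,14,15,24,25,26,27,28,29,30,31): 0⊕1⊕1⊕0⊕1⊕0⊕0⊕0⊕1⊕1⊕1⊕1⊕1⊕1⊕1⊕0 = 0
s16 (pos 16,17,18,19,20,21,22,23,24,25,26,27,28,29,30,31): 1⊕1⊕0⊕1⊕1⊕1⊕1⊕0⊕1⊕1⊕1⊕1⊕1⊕1⊕1⊕0 = 1
Syndrome s16…s1 = 10011 → error at position 19.
Flip position 19: 0001101011010001101111011111110 → 0001101011010001100111011111110
Read data bits from positions 3,5,6,7,9,10,11,12,13,14,15,17,18,19,20,21,22,23,24,25,26,27,28,29,30,31: 01011101000100111011111110

01011101000100111011111110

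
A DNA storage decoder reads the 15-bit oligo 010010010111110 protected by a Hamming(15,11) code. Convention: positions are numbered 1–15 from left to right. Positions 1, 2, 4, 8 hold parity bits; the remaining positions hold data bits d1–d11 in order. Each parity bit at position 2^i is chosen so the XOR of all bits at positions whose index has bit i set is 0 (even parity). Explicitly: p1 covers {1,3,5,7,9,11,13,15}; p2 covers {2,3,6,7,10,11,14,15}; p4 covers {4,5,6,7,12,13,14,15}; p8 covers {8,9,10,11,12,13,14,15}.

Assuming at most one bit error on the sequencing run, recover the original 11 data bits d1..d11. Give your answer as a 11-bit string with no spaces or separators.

s1 (pos 1,3,5,7,9,11,13,15): 0⊕0⊕1⊕0⊕0⊕1⊕1⊕0 = 1
s2 (pos 2,3,6,7,10,11,14,15): 1⊕0⊕0⊕0⊕1⊕1⊕1⊕0 = 0
s4 (pos 4,5,6,7,12,13,14,15): 0⊕1⊕0⊕0⊕1⊕1⊕1⊕0 = 0
s8 (pos 8,9,10,11,12,13,14,15): 1⊕0⊕1⊕1⊕1⊕1⊕1⊕0 = 0
Syndrome s8…s1 = 0001 → error at position 1.
Flip position 1: 010010010111110 → 110010010111110
Read data bits from positions 3,5,6,7,9,10,11,12,13,14,15: 01000111110

01000111110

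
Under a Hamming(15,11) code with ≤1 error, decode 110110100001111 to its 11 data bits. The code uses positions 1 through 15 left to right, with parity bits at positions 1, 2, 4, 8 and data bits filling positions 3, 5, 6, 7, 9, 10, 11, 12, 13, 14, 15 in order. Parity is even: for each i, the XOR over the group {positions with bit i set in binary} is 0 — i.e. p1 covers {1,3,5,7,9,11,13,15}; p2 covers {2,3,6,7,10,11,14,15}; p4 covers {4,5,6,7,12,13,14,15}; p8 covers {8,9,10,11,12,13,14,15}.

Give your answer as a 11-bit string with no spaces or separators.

00010001111

s1 (pos 1,3,5,7,9,11,13,15): 1⊕0⊕1⊕1⊕0⊕0⊕1⊕1 = 1
s2 (pos 2,3,6,7,10,11,14,15): 1⊕0⊕0⊕1⊕0⊕0⊕1⊕1 = 0
s4 (pos 4,5,6,7,12,13,14,15): 1⊕1⊕0⊕1⊕1⊕1⊕1⊕1 = 1
s8 (pos 8,9,10,11,12,13,14,15): 0⊕0⊕0⊕0⊕1⊕1⊕1⊕1 = 0
Syndrome s8…s1 = 0101 → error at position 5.
Flip position 5: 110110100001111 → 110100100001111
Read data bits from positions 3,5,6,7,9,10,11,12,13,14,15: 00010001111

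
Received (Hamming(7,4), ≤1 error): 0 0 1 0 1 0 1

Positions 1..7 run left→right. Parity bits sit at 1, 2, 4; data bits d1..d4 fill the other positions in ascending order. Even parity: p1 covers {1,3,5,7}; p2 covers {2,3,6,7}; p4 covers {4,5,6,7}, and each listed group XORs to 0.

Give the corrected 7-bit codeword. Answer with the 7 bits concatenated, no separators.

1010101

s1 (pos 1,3,5,7): 0⊕1⊕1⊕1 = 1
s2 (pos 2,3,6,7): 0⊕1⊕0⊕1 = 0
s4 (pos 4,5,6,7): 0⊕1⊕0⊕1 = 0
Syndrome s4…s1 = 001 → error at position 1.
Flip position 1: 0010101 → 1010101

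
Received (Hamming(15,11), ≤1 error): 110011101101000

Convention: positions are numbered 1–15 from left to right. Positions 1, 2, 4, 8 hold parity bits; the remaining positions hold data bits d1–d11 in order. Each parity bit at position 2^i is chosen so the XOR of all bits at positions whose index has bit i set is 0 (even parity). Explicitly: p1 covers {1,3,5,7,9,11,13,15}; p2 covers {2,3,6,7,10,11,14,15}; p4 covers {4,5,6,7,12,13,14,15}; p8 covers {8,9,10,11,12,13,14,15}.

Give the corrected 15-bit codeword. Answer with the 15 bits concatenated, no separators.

s1 (pos 1,3,5,7,9,11,13,15): 1⊕0⊕1⊕1⊕1⊕0⊕0⊕0 = 0
s2 (pos 2,3,6,7,10,11,14,15): 1⊕0⊕1⊕1⊕1⊕0⊕0⊕0 = 0
s4 (pos 4,5,6,7,12,13,14,15): 0⊕1⊕1⊕1⊕1⊕0⊕0⊕0 = 0
s8 (pos 8,9,10,11,12,13,14,15): 0⊕1⊕1⊕0⊕1⊕0⊕0⊕0 = 1
Syndrome s8…s1 = 1000 → error at position 8.
Flip position 8: 110011101101000 → 110011111101000

110011111101000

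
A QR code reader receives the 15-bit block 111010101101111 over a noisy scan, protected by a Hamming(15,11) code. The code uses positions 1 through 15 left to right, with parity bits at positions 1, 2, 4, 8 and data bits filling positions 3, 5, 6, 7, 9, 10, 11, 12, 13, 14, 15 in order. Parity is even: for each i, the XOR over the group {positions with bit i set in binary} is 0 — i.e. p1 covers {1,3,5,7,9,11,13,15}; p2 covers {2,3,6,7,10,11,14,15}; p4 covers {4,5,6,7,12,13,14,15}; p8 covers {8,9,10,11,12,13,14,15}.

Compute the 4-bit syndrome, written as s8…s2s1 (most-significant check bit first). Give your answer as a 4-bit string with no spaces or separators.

0001

s1 (pos 1,3,5,7,9,11,13,15): 1⊕1⊕1⊕1⊕1⊕0⊕1⊕1 = 1
s2 (pos 2,3,6,7,10,11,14,15): 1⊕1⊕0⊕1⊕1⊕0⊕1⊕1 = 0
s4 (pos 4,5,6,7,12,13,14,15): 0⊕1⊕0⊕1⊕1⊕1⊕1⊕1 = 0
s8 (pos 8,9,10,11,12,13,14,15): 0⊕1⊕1⊕0⊕1⊕1⊕1⊕1 = 0
Syndrome s8…s1 = 0001 → error at position 1.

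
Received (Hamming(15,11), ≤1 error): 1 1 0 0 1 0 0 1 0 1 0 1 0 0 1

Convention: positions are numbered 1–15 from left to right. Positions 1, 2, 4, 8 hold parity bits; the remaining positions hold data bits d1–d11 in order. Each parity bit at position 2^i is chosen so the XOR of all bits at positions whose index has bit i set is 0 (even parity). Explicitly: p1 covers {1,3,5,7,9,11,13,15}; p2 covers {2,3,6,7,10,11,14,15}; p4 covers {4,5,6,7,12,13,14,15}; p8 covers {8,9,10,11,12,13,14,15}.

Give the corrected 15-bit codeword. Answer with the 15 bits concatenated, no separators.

110010110101001

s1 (pos 1,3,5,7,9,11,13,15): 1⊕0⊕1⊕0⊕0⊕0⊕0⊕1 = 1
s2 (pos 2,3,6,7,10,11,14,15): 1⊕0⊕0⊕0⊕1⊕0⊕0⊕1 = 1
s4 (pos 4,5,6,7,12,13,14,15): 0⊕1⊕0⊕0⊕1⊕0⊕0⊕1 = 1
s8 (pos 8,9,10,11,12,13,14,15): 1⊕0⊕1⊕0⊕1⊕0⊕0⊕1 = 0
Syndrome s8…s1 = 0111 → error at position 7.
Flip position 7: 110010010101001 → 110010110101001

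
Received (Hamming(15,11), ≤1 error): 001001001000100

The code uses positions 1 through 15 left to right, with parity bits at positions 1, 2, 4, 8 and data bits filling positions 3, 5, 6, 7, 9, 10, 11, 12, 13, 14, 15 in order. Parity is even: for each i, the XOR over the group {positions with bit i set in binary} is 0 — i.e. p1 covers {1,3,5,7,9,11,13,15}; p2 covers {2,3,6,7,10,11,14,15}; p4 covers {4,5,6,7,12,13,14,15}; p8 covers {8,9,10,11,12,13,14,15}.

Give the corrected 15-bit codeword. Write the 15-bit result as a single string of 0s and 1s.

s1 (pos 1,3,5,7,9,11,13,15): 0⊕1⊕0⊕0⊕1⊕0⊕1⊕0 = 1
s2 (pos 2,3,6,7,10,11,14,15): 0⊕1⊕1⊕0⊕0⊕0⊕0⊕0 = 0
s4 (pos 4,5,6,7,12,13,14,15): 0⊕0⊕1⊕0⊕0⊕1⊕0⊕0 = 0
s8 (pos 8,9,10,11,12,13,14,15): 0⊕1⊕0⊕0⊕0⊕1⊕0⊕0 = 0
Syndrome s8…s1 = 0001 → error at position 1.
Flip position 1: 001001001000100 → 101001001000100

101001001000100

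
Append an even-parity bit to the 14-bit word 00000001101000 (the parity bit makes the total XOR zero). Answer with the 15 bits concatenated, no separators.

XOR of the 14 data bits: 0⊕0⊕0⊕0⊕0⊕0⊕0⊕1⊕1⊕0⊕1⊕0⊕0⊕0 = 1
Parity bit = 1 (so all 15 bits XOR to 0).

000000011010001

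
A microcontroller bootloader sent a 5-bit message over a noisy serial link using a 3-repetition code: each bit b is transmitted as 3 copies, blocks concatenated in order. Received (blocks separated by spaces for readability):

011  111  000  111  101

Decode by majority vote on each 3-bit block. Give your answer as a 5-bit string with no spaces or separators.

Block 1 (011): 2 ones → 1
Block 2 (111): 3 ones → 1
Block 3 (000): 0 ones → 0
Block 4 (111): 3 ones → 1
Block 5 (101): 2 ones → 1

11011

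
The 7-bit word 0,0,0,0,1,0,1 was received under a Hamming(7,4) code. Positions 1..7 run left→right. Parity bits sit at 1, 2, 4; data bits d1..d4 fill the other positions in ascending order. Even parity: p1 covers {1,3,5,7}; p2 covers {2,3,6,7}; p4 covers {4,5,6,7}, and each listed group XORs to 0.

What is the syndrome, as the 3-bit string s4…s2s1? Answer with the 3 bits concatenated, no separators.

s1 (pos 1,3,5,7): 0⊕0⊕1⊕1 = 0
s2 (pos 2,3,6,7): 0⊕0⊕0⊕1 = 1
s4 (pos 4,5,6,7): 0⊕1⊕0⊕1 = 0
Syndrome s4…s1 = 010 → error at position 2.

010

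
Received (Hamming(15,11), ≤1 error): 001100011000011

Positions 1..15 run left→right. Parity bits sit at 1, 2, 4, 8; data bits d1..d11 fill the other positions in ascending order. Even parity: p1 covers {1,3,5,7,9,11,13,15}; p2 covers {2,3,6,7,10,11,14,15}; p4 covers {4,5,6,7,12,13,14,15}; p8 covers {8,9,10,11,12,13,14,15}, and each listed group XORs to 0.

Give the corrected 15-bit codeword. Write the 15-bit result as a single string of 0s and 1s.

s1 (pos 1,3,5,7,9,11,13,15): 0⊕1⊕0⊕0⊕1⊕0⊕0⊕1 = 1
s2 (pos 2,3,6,7,10,11,14,15): 0⊕1⊕0⊕0⊕0⊕0⊕1⊕1 = 1
s4 (pos 4,5,6,7,12,13,14,15): 1⊕0⊕0⊕0⊕0⊕0⊕1⊕1 = 1
s8 (pos 8,9,10,11,12,13,14,15): 1⊕1⊕0⊕0⊕0⊕0⊕1⊕1 = 0
Syndrome s8…s1 = 0111 → error at position 7.
Flip position 7: 001100011000011 → 001100111000011

001100111000011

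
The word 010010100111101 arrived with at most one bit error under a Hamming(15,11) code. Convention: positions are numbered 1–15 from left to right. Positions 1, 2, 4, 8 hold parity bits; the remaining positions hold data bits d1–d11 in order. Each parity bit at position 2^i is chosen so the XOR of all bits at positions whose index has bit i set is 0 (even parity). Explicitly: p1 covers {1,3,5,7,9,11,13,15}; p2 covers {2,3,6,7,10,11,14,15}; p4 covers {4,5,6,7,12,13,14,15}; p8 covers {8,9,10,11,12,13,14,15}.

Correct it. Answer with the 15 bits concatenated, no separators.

s1 (pos 1,3,5,7,9,11,13,15): 0⊕0⊕1⊕1⊕0⊕1⊕1⊕1 = 1
s2 (pos 2,3,6,7,10,11,14,15): 1⊕0⊕0⊕1⊕1⊕1⊕0⊕1 = 1
s4 (pos 4,5,6,7,12,13,14,15): 0⊕1⊕0⊕1⊕1⊕1⊕0⊕1 = 1
s8 (pos 8,9,10,11,12,13,14,15): 0⊕0⊕1⊕1⊕1⊕1⊕0⊕1 = 1
Syndrome s8…s1 = 1111 → error at position 15.
Flip position 15: 010010100111101 → 010010100111100

010010100111100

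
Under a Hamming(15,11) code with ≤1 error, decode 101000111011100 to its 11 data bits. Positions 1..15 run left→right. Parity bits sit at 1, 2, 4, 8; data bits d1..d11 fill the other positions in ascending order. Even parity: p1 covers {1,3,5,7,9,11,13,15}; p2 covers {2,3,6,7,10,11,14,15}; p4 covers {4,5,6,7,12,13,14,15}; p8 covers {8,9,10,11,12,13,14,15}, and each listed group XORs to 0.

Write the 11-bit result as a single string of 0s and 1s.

s1 (pos 1,3,5,7,9,11,13,15): 1⊕1⊕0⊕1⊕1⊕1⊕1⊕0 = 0
s2 (pos 2,3,6,7,10,11,14,15): 0⊕1⊕0⊕1⊕0⊕1⊕0⊕0 = 1
s4 (pos 4,5,6,7,12,13,14,15): 0⊕0⊕0⊕1⊕1⊕1⊕0⊕0 = 1
s8 (pos 8,9,10,11,12,13,14,15): 1⊕1⊕0⊕1⊕1⊕1⊕0⊕0 = 1
Syndrome s8…s1 = 1110 → error at position 14.
Flip position 14: 101000111011100 → 101000111011110
Read data bits from positions 3,5,6,7,9,10,11,12,13,14,15: 10011011110

10011011110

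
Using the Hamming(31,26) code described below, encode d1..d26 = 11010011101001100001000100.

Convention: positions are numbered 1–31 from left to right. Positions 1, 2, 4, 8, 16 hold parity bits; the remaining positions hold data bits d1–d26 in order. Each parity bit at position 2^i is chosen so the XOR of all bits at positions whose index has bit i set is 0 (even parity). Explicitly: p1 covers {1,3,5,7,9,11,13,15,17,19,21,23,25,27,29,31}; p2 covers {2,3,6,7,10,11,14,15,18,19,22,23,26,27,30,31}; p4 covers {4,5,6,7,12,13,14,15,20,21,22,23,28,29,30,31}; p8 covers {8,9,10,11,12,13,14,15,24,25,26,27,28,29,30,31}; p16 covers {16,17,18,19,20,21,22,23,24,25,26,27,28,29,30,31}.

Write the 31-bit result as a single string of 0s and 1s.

Place data at non-parity positions: p1 p2 1 p4 1 0 1 p8 0 0 1 1 1 0 1 p16 0 0 1 1 0 0 0 0 1 0 0 0 1 0 0
p1 (pos 1,3,5,7,9,11,13,15,17,19,21,23,25,27,29,31): XOR of data positions = 1⊕1⊕1⊕0⊕1⊕1⊕1⊕0⊕1⊕0⊕0⊕1⊕0⊕1⊕0 = 1
p2 (pos 2,3,6,7,10,11,14,15,18,19,22,23,26,27,30,31): XOR of data positions = 1⊕0⊕1⊕0⊕1⊕0⊕1⊕0⊕1⊕0⊕0⊕0⊕0⊕0⊕0 = 1
p4 (pos 4,5,6,7,12,13,14,15,20,21,22,23,28,29,30,31): XOR of data positions = 1⊕0⊕1⊕1⊕1⊕0⊕1⊕1⊕0⊕0⊕0⊕0⊕1⊕0⊕0 = 1
p8 (pos 8,9,10,11,12,13,14,15,24,25,26,27,28,29,30,31): XOR of data positions = 0⊕0⊕1⊕1⊕1⊕0⊕1⊕0⊕1⊕0⊕0⊕0⊕1⊕0⊕0 = 0
p16 (pos 16,17,18,19,20,21,22,23,24,25,26,27,28,29,30,31): XOR of data positions = 0⊕0⊕1⊕1⊕0⊕0⊕0⊕0⊕1⊕0⊕0⊕0⊕1⊕0⊕0 = 0
Codeword: 1111101000111010001100001000100

1111101000111010001100001000100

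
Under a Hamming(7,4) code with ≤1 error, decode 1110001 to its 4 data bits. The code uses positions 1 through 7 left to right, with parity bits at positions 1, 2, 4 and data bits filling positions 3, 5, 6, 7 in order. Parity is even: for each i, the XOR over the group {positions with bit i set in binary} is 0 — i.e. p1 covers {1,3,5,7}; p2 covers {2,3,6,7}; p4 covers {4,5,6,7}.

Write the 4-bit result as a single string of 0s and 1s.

s1 (pos 1,3,5,7): 1⊕1⊕0⊕1 = 1
s2 (pos 2,3,6,7): 1⊕1⊕0⊕1 = 1
s4 (pos 4,5,6,7): 0⊕0⊕0⊕1 = 1
Syndrome s4…s1 = 111 → error at position 7.
Flip position 7: 1110001 → 1110000
Read data bits from positions 3,5,6,7: 1000

1000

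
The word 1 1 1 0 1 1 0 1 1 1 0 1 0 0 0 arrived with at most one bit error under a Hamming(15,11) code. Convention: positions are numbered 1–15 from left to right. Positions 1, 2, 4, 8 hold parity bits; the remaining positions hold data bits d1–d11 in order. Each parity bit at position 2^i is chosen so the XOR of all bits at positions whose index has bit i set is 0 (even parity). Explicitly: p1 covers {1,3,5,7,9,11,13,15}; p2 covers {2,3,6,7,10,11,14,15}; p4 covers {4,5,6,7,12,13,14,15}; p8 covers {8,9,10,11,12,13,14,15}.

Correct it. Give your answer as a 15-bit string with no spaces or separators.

111111011101000

s1 (pos 1,3,5,7,9,11,13,15): 1⊕1⊕1⊕0⊕1⊕0⊕0⊕0 = 0
s2 (pos 2,3,6,7,10,11,14,15): 1⊕1⊕1⊕0⊕1⊕0⊕0⊕0 = 0
s4 (pos 4,5,6,7,12,13,14,15): 0⊕1⊕1⊕0⊕1⊕0⊕0⊕0 = 1
s8 (pos 8,9,10,11,12,13,14,15): 1⊕1⊕1⊕0⊕1⊕0⊕0⊕0 = 0
Syndrome s8…s1 = 0100 → error at position 4.
Flip position 4: 111011011101000 → 111111011101000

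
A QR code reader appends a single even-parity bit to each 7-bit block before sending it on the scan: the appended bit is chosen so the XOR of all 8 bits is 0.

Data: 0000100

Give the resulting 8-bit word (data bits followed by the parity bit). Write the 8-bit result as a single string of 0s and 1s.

00001001

XOR of the 7 data bits: 0⊕0⊕0⊕0⊕1⊕0⊕0 = 1
Parity bit = 1 (so all 8 bits XOR to 0).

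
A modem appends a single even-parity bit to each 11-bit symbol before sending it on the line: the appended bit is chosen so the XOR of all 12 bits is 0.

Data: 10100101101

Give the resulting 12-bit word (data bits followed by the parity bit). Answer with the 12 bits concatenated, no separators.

101001011010

XOR of the 11 data bits: 1⊕0⊕1⊕0⊕0⊕1⊕0⊕1⊕1⊕0⊕1 = 0
Parity bit = 0 (so all 12 bits XOR to 0).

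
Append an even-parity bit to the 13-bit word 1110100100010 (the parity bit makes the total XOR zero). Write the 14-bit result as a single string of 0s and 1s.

XOR of the 13 data bits: 1⊕1⊕1⊕0⊕1⊕0⊕0⊕1⊕0⊕0⊕0⊕1⊕0 = 0
Parity bit = 0 (so all 14 bits XOR to 0).

11101001000100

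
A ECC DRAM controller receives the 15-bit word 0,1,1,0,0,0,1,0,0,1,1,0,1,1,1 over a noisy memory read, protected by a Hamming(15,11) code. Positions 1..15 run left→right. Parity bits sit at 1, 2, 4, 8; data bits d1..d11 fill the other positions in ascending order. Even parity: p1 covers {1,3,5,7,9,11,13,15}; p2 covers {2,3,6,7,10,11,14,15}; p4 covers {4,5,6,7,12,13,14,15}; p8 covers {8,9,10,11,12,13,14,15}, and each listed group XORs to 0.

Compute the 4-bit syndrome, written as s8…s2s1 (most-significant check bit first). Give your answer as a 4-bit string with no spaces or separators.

1011

s1 (pos 1,3,5,7,9,11,13,15): 0⊕1⊕0⊕1⊕0⊕1⊕1⊕1 = 1
s2 (pos 2,3,6,7,10,11,14,15): 1⊕1⊕0⊕1⊕1⊕1⊕1⊕1 = 1
s4 (pos 4,5,6,7,12,13,14,15): 0⊕0⊕0⊕1⊕0⊕1⊕1⊕1 = 0
s8 (pos 8,9,10,11,12,13,14,15): 0⊕0⊕1⊕1⊕0⊕1⊕1⊕1 = 1
Syndrome s8…s1 = 1011 → error at position 11.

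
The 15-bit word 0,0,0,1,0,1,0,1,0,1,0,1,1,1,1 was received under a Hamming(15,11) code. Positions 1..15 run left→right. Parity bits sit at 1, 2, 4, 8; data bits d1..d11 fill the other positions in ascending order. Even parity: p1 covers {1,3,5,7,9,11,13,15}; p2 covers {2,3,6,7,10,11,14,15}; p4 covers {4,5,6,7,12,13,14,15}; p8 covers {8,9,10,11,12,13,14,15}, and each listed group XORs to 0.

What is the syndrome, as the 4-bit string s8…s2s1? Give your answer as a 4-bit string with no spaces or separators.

s1 (pos 1,3,5,7,9,11,13,15): 0⊕0⊕0⊕0⊕0⊕0⊕1⊕1 = 0
s2 (pos 2,3,6,7,10,11,14,15): 0⊕0⊕1⊕0⊕1⊕0⊕1⊕1 = 0
s4 (pos 4,5,6,7,12,13,14,15): 1⊕0⊕1⊕0⊕1⊕1⊕1⊕1 = 0
s8 (pos 8,9,10,11,12,13,14,15): 1⊕0⊕1⊕0⊕1⊕1⊕1⊕1 = 0
Syndrome s8…s1 = 0000 → no error.

0000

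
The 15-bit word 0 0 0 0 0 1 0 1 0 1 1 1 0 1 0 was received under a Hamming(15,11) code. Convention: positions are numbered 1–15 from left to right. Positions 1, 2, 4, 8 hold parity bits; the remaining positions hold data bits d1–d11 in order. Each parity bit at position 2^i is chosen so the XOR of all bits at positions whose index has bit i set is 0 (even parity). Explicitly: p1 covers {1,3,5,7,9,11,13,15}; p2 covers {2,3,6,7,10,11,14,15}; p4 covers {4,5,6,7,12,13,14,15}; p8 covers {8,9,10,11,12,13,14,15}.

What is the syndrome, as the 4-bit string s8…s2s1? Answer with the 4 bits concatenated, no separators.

s1 (pos 1,3,5,7,9,11,13,15): 0⊕0⊕0⊕0⊕0⊕1⊕0⊕0 = 1
s2 (pos 2,3,6,7,10,11,14,15): 0⊕0⊕1⊕0⊕1⊕1⊕1⊕0 = 0
s4 (pos 4,5,6,7,12,13,14,15): 0⊕0⊕1⊕0⊕1⊕0⊕1⊕0 = 1
s8 (pos 8,9,10,11,12,13,14,15): 1⊕0⊕1⊕1⊕1⊕0⊕1⊕0 = 1
Syndrome s8…s1 = 1101 → error at position 13.

1101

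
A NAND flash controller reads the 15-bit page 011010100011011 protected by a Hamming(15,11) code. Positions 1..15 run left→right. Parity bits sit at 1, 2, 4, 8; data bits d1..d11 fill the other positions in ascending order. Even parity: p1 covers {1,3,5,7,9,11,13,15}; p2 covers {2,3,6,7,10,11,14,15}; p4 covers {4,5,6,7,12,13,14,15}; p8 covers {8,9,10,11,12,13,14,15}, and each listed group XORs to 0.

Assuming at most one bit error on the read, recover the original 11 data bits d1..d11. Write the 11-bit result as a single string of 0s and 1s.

10010011011

s1 (pos 1,3,5,7,9,11,13,15): 0⊕1⊕1⊕1⊕0⊕1⊕0⊕1 = 1
s2 (pos 2,3,6,7,10,11,14,15): 1⊕1⊕0⊕1⊕0⊕1⊕1⊕1 = 0
s4 (pos 4,5,6,7,12,13,14,15): 0⊕1⊕0⊕1⊕1⊕0⊕1⊕1 = 1
s8 (pos 8,9,10,11,12,13,14,15): 0⊕0⊕0⊕1⊕1⊕0⊕1⊕1 = 0
Syndrome s8…s1 = 0101 → error at position 5.
Flip position 5: 011010100011011 → 011000100011011
Read data bits from positions 3,5,6,7,9,10,11,12,13,14,15: 10010011011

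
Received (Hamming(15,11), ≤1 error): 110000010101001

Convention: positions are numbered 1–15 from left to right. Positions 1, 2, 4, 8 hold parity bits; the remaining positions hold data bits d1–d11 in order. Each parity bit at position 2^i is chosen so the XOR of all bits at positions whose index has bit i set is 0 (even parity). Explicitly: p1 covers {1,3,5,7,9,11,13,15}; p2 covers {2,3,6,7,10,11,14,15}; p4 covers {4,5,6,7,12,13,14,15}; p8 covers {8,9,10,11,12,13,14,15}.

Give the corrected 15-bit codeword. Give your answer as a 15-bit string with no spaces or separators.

s1 (pos 1,3,5,7,9,11,13,15): 1⊕0⊕0⊕0⊕0⊕0⊕0⊕1 = 0
s2 (pos 2,3,6,7,10,11,14,15): 1⊕0⊕0⊕0⊕1⊕0⊕0⊕1 = 1
s4 (pos 4,5,6,7,12,13,14,15): 0⊕0⊕0⊕0⊕1⊕0⊕0⊕1 = 0
s8 (pos 8,9,10,11,12,13,14,15): 1⊕0⊕1⊕0⊕1⊕0⊕0⊕1 = 0
Syndrome s8…s1 = 0010 → error at position 2.
Flip position 2: 110000010101001 → 100000010101001

100000010101001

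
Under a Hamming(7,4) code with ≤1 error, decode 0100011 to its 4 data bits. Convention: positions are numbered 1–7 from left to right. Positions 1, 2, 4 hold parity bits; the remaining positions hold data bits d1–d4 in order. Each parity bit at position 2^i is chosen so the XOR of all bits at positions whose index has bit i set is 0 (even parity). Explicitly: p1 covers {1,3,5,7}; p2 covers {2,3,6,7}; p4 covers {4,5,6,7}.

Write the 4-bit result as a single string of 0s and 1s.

1011

s1 (pos 1,3,5,7): 0⊕0⊕0⊕1 = 1
s2 (pos 2,3,6,7): 1⊕0⊕1⊕1 = 1
s4 (pos 4,5,6,7): 0⊕0⊕1⊕1 = 0
Syndrome s4…s1 = 011 → error at position 3.
Flip position 3: 0100011 → 0110011
Read data bits from positions 3,5,6,7: 1011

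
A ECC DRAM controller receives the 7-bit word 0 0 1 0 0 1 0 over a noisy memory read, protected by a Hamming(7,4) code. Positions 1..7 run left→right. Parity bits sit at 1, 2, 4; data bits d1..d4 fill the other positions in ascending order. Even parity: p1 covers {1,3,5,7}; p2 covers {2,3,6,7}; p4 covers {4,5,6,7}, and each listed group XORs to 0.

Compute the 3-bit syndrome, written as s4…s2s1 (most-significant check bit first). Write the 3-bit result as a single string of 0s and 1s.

101

s1 (pos 1,3,5,7): 0⊕1⊕0⊕0 = 1
s2 (pos 2,3,6,7): 0⊕1⊕1⊕0 = 0
s4 (pos 4,5,6,7): 0⊕0⊕1⊕0 = 1
Syndrome s4…s1 = 101 → error at position 5.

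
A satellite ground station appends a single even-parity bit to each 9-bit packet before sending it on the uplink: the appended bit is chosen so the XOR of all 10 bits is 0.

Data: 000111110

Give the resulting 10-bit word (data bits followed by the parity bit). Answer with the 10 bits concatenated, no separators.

0001111101

XOR of the 9 data bits: 0⊕0⊕0⊕1⊕1⊕1⊕1⊕1⊕0 = 1
Parity bit = 1 (so all 10 bits XOR to 0).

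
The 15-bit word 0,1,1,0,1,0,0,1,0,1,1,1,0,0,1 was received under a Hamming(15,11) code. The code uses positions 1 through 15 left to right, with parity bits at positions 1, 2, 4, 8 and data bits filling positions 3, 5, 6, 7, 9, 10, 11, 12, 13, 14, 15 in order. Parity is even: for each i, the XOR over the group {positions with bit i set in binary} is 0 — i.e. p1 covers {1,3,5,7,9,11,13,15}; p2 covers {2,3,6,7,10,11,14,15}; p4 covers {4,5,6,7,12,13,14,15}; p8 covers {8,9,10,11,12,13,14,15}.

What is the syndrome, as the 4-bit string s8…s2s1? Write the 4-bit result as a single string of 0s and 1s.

s1 (pos 1,3,5,7,9,11,13,15): 0⊕1⊕1⊕0⊕0⊕1⊕0⊕1 = 0
s2 (pos 2,3,6,7,10,11,14,15): 1⊕1⊕0⊕0⊕1⊕1⊕0⊕1 = 1
s4 (pos 4,5,6,7,12,13,14,15): 0⊕1⊕0⊕0⊕1⊕0⊕0⊕1 = 1
s8 (pos 8,9,10,11,12,13,14,15): 1⊕0⊕1⊕1⊕1⊕0⊕0⊕1 = 1
Syndrome s8…s1 = 1110 → error at position 14.

1110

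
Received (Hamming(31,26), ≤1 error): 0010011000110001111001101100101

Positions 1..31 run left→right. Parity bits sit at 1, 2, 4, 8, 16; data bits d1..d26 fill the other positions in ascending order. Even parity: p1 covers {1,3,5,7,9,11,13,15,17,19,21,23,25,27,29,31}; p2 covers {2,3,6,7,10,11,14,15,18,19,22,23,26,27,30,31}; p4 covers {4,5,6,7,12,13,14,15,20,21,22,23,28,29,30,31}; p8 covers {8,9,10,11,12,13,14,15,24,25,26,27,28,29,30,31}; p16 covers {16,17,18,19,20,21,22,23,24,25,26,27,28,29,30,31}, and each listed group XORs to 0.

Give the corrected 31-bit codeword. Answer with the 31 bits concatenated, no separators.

s1 (pos 1,3,5,7,9,11,13,15,17,19,21,23,25,27,29,31): 0⊕1⊕0⊕1⊕0⊕1⊕0⊕0⊕1⊕1⊕0⊕1⊕1⊕0⊕1⊕1 = 1
s2 (pos 2,3,6,7,10,11,14,15,18,19,22,23,26,27,30,31): 0⊕1⊕1⊕1⊕0⊕1⊕0⊕0⊕1⊕1⊕1⊕1⊕1⊕0⊕0⊕1 = 0
s4 (pos 4,5,6,7,12,13,14,15,20,21,22,23,28,29,30,31): 0⊕0⊕1⊕1⊕1⊕0⊕0⊕0⊕0⊕0⊕1⊕1⊕0⊕1⊕0⊕1 = 1
s8 (pos 8,9,10,11,12,13,14,15,24,25,26,27,28,29,30,31): 0⊕0⊕0⊕1⊕1⊕0⊕0⊕0⊕0⊕1⊕1⊕0⊕0⊕1⊕0⊕1 = 0
s16 (pos 16,17,18,19,20,21,22,23,24,25,26,27,28,29,30,31): 1⊕1⊕1⊕1⊕0⊕0⊕1⊕1⊕0⊕1⊕1⊕0⊕0⊕1⊕0⊕1 = 0
Syndrome s16…s1 = 00101 → error at position 5.
Flip position 5: 0010011000110001111001101100101 → 0010111000110001111001101100101

0010111000110001111001101100101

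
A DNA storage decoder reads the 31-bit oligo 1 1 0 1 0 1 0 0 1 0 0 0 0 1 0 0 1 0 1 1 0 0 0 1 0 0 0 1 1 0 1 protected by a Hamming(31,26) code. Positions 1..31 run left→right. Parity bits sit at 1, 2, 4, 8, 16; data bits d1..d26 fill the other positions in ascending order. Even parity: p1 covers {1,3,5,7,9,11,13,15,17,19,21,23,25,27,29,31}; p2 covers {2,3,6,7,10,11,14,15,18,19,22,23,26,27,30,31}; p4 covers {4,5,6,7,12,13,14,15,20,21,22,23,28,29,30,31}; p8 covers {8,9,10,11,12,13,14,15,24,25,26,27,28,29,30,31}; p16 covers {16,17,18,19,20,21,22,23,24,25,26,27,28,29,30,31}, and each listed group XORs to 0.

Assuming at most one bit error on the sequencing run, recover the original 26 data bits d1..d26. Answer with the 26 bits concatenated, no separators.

s1 (pos 1,3,5,7,9,11,13,15,17,19,21,23,25,27,29,31): 1⊕0⊕0⊕0⊕1⊕0⊕0⊕0⊕1⊕1⊕0⊕0⊕0⊕0⊕1⊕1 = 0
s2 (pos 2,3,6,7,10,11,14,15,18,19,22,23,26,27,30,31): 1⊕0⊕1⊕0⊕0⊕0⊕1⊕0⊕0⊕1⊕0⊕0⊕0⊕0⊕0⊕1 = 1
s4 (pos 4,5,6,7,12,13,14,15,20,21,22,23,28,29,30,31): 1⊕0⊕1⊕0⊕0⊕0⊕1⊕0⊕1⊕0⊕0⊕0⊕1⊕1⊕0⊕1 = 1
s8 (pos 8,9,10,11,12,13,14,15,24,25,26,27,28,29,30,31): 0⊕1⊕0⊕0⊕0⊕0⊕1⊕0⊕1⊕0⊕0⊕0⊕1⊕1⊕0⊕1 = 0
s16 (pos 16,17,18,19,20,21,22,23,24,25,26,27,28,29,30,31): 0⊕1⊕0⊕1⊕1⊕0⊕0⊕0⊕1⊕0⊕0⊕0⊕1⊕1⊕0⊕1 = 1
Syndrome s16…s1 = 10110 → error at position 22.
Flip position 22: 1101010010000100101100010001101 → 1101010010000100101101010001101
Read data bits from positions 3,5,6,7,9,10,11,12,13,14,15,17,18,19,20,21,22,23,24,25,26,27,28,29,30,31: 00101000010101101010001101

00101000010101101010001101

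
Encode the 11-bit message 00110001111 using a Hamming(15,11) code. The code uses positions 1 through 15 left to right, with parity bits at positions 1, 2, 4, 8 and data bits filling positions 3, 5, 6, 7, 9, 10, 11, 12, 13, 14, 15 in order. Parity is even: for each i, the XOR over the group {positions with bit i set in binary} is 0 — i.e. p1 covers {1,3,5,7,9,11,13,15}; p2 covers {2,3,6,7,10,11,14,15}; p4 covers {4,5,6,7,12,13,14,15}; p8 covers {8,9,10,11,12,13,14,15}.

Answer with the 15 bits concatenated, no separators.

100001100001111

Place data at non-parity positions: p1 p2 0 p4 0 1 1 p8 0 0 0 1 1 1 1
p1 (pos 1,3,5,7,9,11,13,15): XOR of data positions = 0⊕0⊕1⊕0⊕0⊕1⊕1 = 1
p2 (pos 2,3,6,7,10,11,14,15): XOR of data positions = 0⊕1⊕1⊕0⊕0⊕1⊕1 = 0
p4 (pos 4,5,6,7,12,13,14,15): XOR of data positions = 0⊕1⊕1⊕1⊕1⊕1⊕1 = 0
p8 (pos 8,9,10,11,12,13,14,15): XOR of data positions = 0⊕0⊕0⊕1⊕1⊕1⊕1 = 0
Codeword: 100001100001111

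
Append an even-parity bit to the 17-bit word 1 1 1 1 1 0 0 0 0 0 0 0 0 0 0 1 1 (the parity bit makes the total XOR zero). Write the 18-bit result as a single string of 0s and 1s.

111110000000000111

XOR of the 17 data bits: 1⊕1⊕1⊕1⊕1⊕0⊕0⊕0⊕0⊕0⊕0⊕0⊕0⊕0⊕0⊕1⊕1 = 1
Parity bit = 1 (so all 18 bits XOR to 0).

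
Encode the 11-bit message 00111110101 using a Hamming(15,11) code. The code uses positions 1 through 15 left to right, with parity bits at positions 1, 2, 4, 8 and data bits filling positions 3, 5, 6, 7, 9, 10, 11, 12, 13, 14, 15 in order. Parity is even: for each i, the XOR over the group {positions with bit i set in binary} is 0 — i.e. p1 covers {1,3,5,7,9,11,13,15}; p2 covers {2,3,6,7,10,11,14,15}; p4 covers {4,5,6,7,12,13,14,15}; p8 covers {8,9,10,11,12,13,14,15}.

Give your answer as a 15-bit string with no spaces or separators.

110001111110101

Place data at non-parity positions: p1 p2 0 p4 0 1 1 p8 1 1 1 0 1 0 1
p1 (pos 1,3,5,7,9,11,13,15): XOR of data positions = 0⊕0⊕1⊕1⊕1⊕1⊕1 = 1
p2 (pos 2,3,6,7,10,11,14,15): XOR of data positions = 0⊕1⊕1⊕1⊕1⊕0⊕1 = 1
p4 (pos 4,5,6,7,12,13,14,15): XOR of data positions = 0⊕1⊕1⊕0⊕1⊕0⊕1 = 0
p8 (pos 8,9,10,11,12,13,14,15): XOR of data positions = 1⊕1⊕1⊕0⊕1⊕0⊕1 = 1
Codeword: 110001111110101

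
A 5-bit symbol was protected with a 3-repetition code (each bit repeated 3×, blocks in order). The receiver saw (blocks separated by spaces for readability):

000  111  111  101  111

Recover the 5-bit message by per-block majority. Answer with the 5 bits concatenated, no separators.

01111

Block 1 (000): 0 ones → 0
Block 2 (111): 3 ones → 1
Block 3 (111): 3 ones → 1
Block 4 (101): 2 ones → 1
Block 5 (111): 3 ones → 1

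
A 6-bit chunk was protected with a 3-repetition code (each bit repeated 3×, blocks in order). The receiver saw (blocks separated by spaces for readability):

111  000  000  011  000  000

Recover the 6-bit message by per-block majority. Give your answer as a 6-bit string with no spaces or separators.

Block 1 (111): 3 ones → 1
Block 2 (000): 0 ones → 0
Block 3 (000): 0 ones → 0
Block 4 (011): 2 ones → 1
Block 5 (000): 0 ones → 0
Block 6 (000): 0 ones → 0

100100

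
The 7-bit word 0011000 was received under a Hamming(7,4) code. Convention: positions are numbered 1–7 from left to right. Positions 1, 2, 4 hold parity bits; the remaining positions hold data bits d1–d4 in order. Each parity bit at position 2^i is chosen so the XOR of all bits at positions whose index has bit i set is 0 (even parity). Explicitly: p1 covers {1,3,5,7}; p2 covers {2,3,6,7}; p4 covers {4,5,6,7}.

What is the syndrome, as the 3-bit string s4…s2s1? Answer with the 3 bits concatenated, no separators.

111

s1 (pos 1,3,5,7): 0⊕1⊕0⊕0 = 1
s2 (pos 2,3,6,7): 0⊕1⊕0⊕0 = 1
s4 (pos 4,5,6,7): 1⊕0⊕0⊕0 = 1
Syndrome s4…s1 = 111 → error at position 7.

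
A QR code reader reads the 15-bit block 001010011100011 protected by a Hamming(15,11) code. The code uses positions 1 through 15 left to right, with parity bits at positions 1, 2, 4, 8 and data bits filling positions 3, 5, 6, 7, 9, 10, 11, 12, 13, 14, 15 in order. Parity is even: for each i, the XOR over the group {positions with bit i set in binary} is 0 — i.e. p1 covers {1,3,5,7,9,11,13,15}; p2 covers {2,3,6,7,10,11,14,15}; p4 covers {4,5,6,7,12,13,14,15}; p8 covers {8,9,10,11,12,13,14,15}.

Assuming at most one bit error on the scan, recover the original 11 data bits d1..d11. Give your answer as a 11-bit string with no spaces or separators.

s1 (pos 1,3,5,7,9,11,13,15): 0⊕1⊕1⊕0⊕1⊕0⊕0⊕1 = 0
s2 (pos 2,3,6,7,10,11,14,15): 0⊕1⊕0⊕0⊕1⊕0⊕1⊕1 = 0
s4 (pos 4,5,6,7,12,13,14,15): 0⊕1⊕0⊕0⊕0⊕0⊕1⊕1 = 1
s8 (pos 8,9,10,11,12,13,14,15): 1⊕1⊕1⊕0⊕0⊕0⊕1⊕1 = 1
Syndrome s8…s1 = 1100 → error at position 12.
Flip position 12: 001010011100011 → 001010011101011
Read data bits from positions 3,5,6,7,9,10,11,12,13,14,15: 11001101011

11001101011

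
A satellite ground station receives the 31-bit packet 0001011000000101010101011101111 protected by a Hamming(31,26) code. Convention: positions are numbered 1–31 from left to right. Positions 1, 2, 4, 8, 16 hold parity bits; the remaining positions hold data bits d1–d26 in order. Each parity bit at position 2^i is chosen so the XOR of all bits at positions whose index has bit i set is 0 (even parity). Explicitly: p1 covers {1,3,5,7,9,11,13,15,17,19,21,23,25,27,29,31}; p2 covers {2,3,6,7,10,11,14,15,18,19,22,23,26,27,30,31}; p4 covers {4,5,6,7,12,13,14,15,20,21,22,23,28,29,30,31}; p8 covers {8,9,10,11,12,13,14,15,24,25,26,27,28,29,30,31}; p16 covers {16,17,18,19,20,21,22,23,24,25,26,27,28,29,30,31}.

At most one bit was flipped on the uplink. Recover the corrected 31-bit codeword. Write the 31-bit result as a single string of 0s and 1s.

0001011000000100010101011101111

s1 (pos 1,3,5,7,9,11,13,15,17,19,21,23,25,27,29,31): 0⊕0⊕0⊕1⊕0⊕0⊕0⊕0⊕0⊕0⊕0⊕0⊕1⊕0⊕1⊕1 = 0
s2 (pos 2,3,6,7,10,11,14,15,18,19,22,23,26,27,30,31): 0⊕0⊕1⊕1⊕0⊕0⊕1⊕0⊕1⊕0⊕1⊕0⊕1⊕0⊕1⊕1 = 0
s4 (pos 4,5,6,7,12,13,14,15,20,21,22,23,28,29,30,31): 1⊕0⊕1⊕1⊕0⊕0⊕1⊕0⊕1⊕0⊕1⊕0⊕1⊕1⊕1⊕1 = 0
s8 (pos 8,9,10,11,12,13,14,15,24,25,26,27,28,29,30,31): 0⊕0⊕0⊕0⊕0⊕0⊕1⊕0⊕1⊕1⊕1⊕0⊕1⊕1⊕1⊕1 = 0
s16 (pos 16,17,18,19,20,21,22,23,24,25,26,27,28,29,30,31): 1⊕0⊕1⊕0⊕1⊕0⊕1⊕0⊕1⊕1⊕1⊕0⊕1⊕1⊕1⊕1 = 1
Syndrome s16…s1 = 10000 → error at position 16.
Flip position 16: 0001011000000101010101011101111 → 0001011000000100010101011101111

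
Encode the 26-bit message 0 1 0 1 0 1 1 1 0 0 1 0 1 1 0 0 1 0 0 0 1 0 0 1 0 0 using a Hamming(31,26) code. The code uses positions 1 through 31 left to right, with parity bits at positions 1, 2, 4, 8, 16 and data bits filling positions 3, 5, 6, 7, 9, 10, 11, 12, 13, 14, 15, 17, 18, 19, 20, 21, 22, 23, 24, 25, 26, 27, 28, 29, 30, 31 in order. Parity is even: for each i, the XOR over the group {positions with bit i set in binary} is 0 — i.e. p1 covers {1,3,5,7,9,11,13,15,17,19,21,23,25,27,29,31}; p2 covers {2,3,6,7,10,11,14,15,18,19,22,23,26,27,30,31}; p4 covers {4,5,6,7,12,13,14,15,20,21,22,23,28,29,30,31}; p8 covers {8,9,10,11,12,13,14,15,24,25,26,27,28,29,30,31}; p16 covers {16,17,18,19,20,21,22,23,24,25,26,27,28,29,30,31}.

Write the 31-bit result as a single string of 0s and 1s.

Place data at non-parity positions: p1 p2 0 p4 1 0 1 p8 0 1 1 1 0 0 1 p16 0 1 1 0 0 1 0 0 0 1 0 0 1 0 0
p1 (pos 1,3,5,7,9,11,13,15,17,19,21,23,25,27,29,31): XOR of data positions = 0⊕1⊕1⊕0⊕1⊕0⊕1⊕0⊕1⊕0⊕0⊕0⊕0⊕1⊕0 = 0
p2 (pos 2,3,6,7,10,11,14,15,18,19,22,23,26,27,30,31): XOR of data positions = 0⊕0⊕1⊕1⊕1⊕0⊕1⊕1⊕1⊕1⊕0⊕1⊕0⊕0⊕0 = 0
p4 (pos 4,5,6,7,12,13,14,15,20,21,22,23,28,29,30,31): XOR of data positions = 1⊕0⊕1⊕1⊕0⊕0⊕1⊕0⊕0⊕1⊕0⊕0⊕1⊕0⊕0 = 0
p8 (pos 8,9,10,11,12,13,14,15,24,25,26,27,28,29,30,31): XOR of data positions = 0⊕1⊕1⊕1⊕0⊕0⊕1⊕0⊕0⊕1⊕0⊕0⊕1⊕0⊕0 = 0
p16 (pos 16,17,18,19,20,21,22,23,24,25,26,27,28,29,30,31): XOR of data positions = 0⊕1⊕1⊕0⊕0⊕1⊕0⊕0⊕0⊕1⊕0⊕0⊕1⊕0⊕0 = 1
Codeword: 0000101001110011011001000100100

0000101001110011011001000100100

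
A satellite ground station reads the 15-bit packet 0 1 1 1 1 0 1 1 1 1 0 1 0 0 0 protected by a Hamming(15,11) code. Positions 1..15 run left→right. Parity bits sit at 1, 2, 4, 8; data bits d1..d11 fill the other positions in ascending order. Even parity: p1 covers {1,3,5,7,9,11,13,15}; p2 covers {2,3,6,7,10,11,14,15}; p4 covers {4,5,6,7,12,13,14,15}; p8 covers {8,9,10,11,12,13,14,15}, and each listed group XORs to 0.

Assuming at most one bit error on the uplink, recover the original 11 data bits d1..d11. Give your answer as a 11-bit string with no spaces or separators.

11011101000

s1 (pos 1,3,5,7,9,11,13,15): 0⊕1⊕1⊕1⊕1⊕0⊕0⊕0 = 0
s2 (pos 2,3,6,7,10,11,14,15): 1⊕1⊕0⊕1⊕1⊕0⊕0⊕0 = 0
s4 (pos 4,5,6,7,12,13,14,15): 1⊕1⊕0⊕1⊕1⊕0⊕0⊕0 = 0
s8 (pos 8,9,10,11,12,13,14,15): 1⊕1⊕1⊕0⊕1⊕0⊕0⊕0 = 0
Syndrome s8…s1 = 0000 → no error.
Read data bits from positions 3,5,6,7,9,10,11,12,13,14,15: 11011101000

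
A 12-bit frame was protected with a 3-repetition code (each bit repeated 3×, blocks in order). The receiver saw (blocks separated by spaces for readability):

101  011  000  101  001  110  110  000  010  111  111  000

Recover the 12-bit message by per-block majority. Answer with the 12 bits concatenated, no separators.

110101100110

Block 1 (101): 2 ones → 1
Block 2 (011): 2 ones → 1
Block 3 (000): 0 ones → 0
Block 4 (101): 2 ones → 1
Block 5 (001): 1 one → 0
Block 6 (110): 2 ones → 1
Block 7 (110): 2 ones → 1
Block 8 (000): 0 ones → 0
Block 9 (010): 1 one → 0
Block 10 (111): 3 ones → 1
Block 11 (111): 3 ones → 1
Block 12 (000): 0 ones → 0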